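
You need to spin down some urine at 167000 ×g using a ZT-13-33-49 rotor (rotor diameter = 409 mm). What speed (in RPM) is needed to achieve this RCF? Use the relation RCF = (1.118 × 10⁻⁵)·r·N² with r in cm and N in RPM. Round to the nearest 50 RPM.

N ≈ 27050 RPM

r = 409 mm / 2 = 204.5 mm = 20.45 cm
RCF = 1.118 × 10⁻⁵ × r × N²
167,000 = 1.118 × 10⁻⁵ × 20.45 × N²
N² = 167,000 / (22.8631 × 10⁻⁵) = 730,434,630
N ≈ √730,434,630 ≈ 27,026.6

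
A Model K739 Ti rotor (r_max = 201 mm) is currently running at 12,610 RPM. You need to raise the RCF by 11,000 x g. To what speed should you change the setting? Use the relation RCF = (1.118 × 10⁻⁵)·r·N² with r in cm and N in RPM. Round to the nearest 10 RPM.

N₂ ≈ 14420 RPM

r = 201 mm = 20.1 cm
Current RCF = 1.118 × 10⁻⁵ × 20.1 × (12610)² = 1.118 × 10⁻⁵ × 20.1 × 159,012,100 ≈ 35,732.9 × g
Target RCF = 35,732.9 + 11,000 = 46,732.9 × g
N² = 46,732.9 / (22.4718 × 10⁻⁵) = 207,962,424
N ≈ √207,962,424 ≈ 14,420.9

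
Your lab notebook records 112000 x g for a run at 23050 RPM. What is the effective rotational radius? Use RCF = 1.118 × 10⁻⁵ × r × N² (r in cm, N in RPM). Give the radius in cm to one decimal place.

RCF = 1.118 × 10⁻⁵ × r × N²
112000 = 1.118 × 10⁻⁵ × r × (23050)²
r = 112000 / (1.118 × 10⁻⁵ × 531,302,500) = 112000 / 5939.962 ≈ 18.855 cm

18.9 cm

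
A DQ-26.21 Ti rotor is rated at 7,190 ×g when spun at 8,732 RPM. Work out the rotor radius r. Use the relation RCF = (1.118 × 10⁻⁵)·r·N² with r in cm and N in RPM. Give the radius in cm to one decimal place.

7190 = 1.118 × 10⁻⁵ × r × (8732)²
r = 7190 / (1.118 × 10⁻⁵ × 76,247,824) = 7190 / 852.4507 ≈ 8.435 cm

≈ 8.4 cm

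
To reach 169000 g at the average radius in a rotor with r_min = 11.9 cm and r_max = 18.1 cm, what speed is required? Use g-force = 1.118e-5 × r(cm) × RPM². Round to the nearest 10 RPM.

≈ 31750 RPM

r_avg = (11.9 + 18.1) / 2 = 15 cm
169,000 = 1.118 × 10⁻⁵ × 15 × N²
N² = 169,000 / (16.77 × 10⁻⁵) = 1,007,751,938
N ≈ √1,007,751,938 ≈ 31,745.1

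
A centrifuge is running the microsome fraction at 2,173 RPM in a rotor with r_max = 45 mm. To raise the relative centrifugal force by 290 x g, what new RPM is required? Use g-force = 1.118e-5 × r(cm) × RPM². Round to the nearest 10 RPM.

r = 45 mm = 4.5 cm
Current RCF = 1.118 × 10⁻⁵ × 4.5 × (2173)² = 1.118 × 10⁻⁵ × 4.5 × 4,721,929 ≈ 237.6 × g
Target RCF = 237.6 + 290 = 527.6 × g
N² = 527.6 / (5.031 × 10⁻⁵) = 10,486,981
N ≈ √10,486,981 ≈ 3,238.4

≈ 3240 RPM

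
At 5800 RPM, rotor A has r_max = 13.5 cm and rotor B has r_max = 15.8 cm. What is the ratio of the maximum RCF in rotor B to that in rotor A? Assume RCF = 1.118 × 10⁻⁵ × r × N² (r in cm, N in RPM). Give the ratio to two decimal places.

1.17

At fixed N, RCF ∝ r, so RCF_B/RCF_A = r_B/r_A = 15.8 / 13.5 = 1.1704.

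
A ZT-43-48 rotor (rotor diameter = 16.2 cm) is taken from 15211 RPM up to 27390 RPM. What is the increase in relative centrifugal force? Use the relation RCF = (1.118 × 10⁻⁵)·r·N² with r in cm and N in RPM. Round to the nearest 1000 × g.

≈ 47000 ×g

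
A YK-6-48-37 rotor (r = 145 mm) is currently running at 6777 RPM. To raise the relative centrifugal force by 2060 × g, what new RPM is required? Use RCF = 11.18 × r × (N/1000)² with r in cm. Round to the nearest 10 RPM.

r = 145 mm = 14.5 cm
Current RCF = 11.18 × 14.5 × (6.777)² = 11.18 × 14.5 × 45.927729 ≈ 7,445.3 × g
Target RCF = 7,445.3 + 2,060 = 9,505.3 × g
(N/1000)² = 9,505.3 / 162.11 = 58.63488
N = 1000 × √58.63488 ≈ 7,657.3

7660 RPM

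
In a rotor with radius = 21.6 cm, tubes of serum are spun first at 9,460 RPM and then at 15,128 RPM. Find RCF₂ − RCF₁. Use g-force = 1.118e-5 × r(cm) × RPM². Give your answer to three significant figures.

RCF₁ = 1.118 × 10⁻⁵ × 21.6 × (9460)² = 1.118 × 10⁻⁵ × 21.6 × 89,491,600 ≈ 21,611.1 × g
RCF₂ = 1.118 × 10⁻⁵ × 21.6 × (15128)² = 1.118 × 10⁻⁵ × 21.6 × 228,856,384 ≈ 55,266.1 × g
Increase = 55,266.1 − 21,611.1 = 33,655

≈ 33700 x g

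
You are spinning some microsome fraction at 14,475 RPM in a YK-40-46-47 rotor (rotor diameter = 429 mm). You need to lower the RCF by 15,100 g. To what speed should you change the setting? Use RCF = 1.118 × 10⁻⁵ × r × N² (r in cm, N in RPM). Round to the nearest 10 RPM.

r = 429 mm / 2 = 214.5 mm = 21.45 cm
Current RCF = 1.118 × 10⁻⁵ × 21.45 × (14475)² = 1.118 × 10⁻⁵ × 21.45 × 209,525,625 ≈ 50,246.5 × g
Target RCF = 50,246.5 − 15,100 = 35,146.5 × g
N² = 35,146.5 / (23.9811 × 10⁻⁵) = 146,559,165
N ≈ √146,559,165 ≈ 12,106.2

≈ 12110 RPM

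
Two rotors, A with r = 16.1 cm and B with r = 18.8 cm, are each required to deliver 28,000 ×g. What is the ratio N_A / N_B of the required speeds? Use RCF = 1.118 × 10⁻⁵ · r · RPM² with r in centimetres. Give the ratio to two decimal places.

At fixed RCF, N ∝ 1/√r, so N_A/N_B = √(r_B/r_A) = √(18.8/16.1) = √1.167702 = 1.0806.

1.08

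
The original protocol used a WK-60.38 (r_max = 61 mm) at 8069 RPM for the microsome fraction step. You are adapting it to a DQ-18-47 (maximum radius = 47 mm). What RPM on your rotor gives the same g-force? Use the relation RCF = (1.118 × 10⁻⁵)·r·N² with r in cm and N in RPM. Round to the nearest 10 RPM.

Original rotor: r = 61 mm = 6.1 cm
RCF_original = 1.118 × 10⁻⁵ × 6.1 × (8069)² = 1.118 × 10⁻⁵ × 6.1 × 65,108,761 ≈ 4,440.3 × g
Your rotor: r = 47 mm = 4.7 cm
4,440.3 = 1.118 × 10⁻⁵ × 4.7 × N²
N² = 4,440.3 / (5.2546 × 10⁻⁵) = 84,503,102
N ≈ √84,503,102 ≈ 9,192.6

≈ 9190 RPM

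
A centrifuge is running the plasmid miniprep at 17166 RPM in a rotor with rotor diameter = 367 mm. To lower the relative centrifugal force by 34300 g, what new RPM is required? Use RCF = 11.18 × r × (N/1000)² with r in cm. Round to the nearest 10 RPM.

≈ 11290 RPM

r = 367 mm / 2 = 183.5 mm = 18.35 cm
Current RCF = 11.18 × 18.35 × (17.166)² = 11.18 × 18.35 × 294.671556 ≈ 60,452.8 × g
Target RCF = 60,452.8 − 34,300 = 26,152.8 × g
(N/1000)² = 26,152.8 / 205.153 = 127.4795
N = 1000 × √127.4795 ≈ 11,290.7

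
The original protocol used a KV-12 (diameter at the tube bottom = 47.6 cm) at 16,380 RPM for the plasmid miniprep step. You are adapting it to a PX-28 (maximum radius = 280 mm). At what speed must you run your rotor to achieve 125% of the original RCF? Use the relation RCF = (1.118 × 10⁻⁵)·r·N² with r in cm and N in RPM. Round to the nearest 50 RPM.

≈ 16900 RPM

Original rotor: r = 47.6 / 2 = 23.8 cm
RCF_original = 1.118 × 10⁻⁵ × 23.8 × (16380)² = 1.118 × 10⁻⁵ × 23.8 × 268,304,400 ≈ 71,391.5 × g
Target RCF = 1.25 × 71,391.5 ≈ 89,239.4 × g
Your rotor: r = 280 mm = 28.0 cm
89,239.4 = 1.118 × 10⁻⁵ × 28 × N²
N² = 89,239.4 / (31.304 × 10⁻⁵) = 285,073,473
N ≈ √285,073,473 ≈ 16,884.1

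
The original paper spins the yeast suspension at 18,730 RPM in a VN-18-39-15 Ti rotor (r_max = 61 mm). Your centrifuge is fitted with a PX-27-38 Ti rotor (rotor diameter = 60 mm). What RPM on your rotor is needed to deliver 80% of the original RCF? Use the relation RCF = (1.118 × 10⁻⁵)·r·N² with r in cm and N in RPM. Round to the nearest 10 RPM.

≈ 23890 RPM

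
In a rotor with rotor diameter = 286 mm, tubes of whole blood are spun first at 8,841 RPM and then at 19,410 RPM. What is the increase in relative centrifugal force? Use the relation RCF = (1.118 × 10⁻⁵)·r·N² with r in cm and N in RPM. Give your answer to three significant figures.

r = 286 mm / 2 = 143 mm = 14.3 cm
RCF₁ = 1.118 × 10⁻⁵ × 14.3 × (8841)² = 1.118 × 10⁻⁵ × 14.3 × 78,163,281 ≈ 12,496.3 × g
RCF₂ = 1.118 × 10⁻⁵ × 14.3 × (19410)² = 1.118 × 10⁻⁵ × 14.3 × 376,748,100 ≈ 60,232.2 × g
Increase = 60,232.2 − 12,496.3 = 47,735.9

≈ 47700 ×g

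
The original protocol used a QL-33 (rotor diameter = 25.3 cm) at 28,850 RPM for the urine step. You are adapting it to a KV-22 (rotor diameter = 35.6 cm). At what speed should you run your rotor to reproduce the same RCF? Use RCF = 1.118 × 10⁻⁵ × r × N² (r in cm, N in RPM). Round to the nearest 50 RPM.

Original rotor: r = 25.3 / 2 = 12.65 cm
RCF = 1.118 × 10⁻⁵ × r × N²
RCF_original = 1.118 × 10⁻⁵ × 12.65 × (28850)² = 1.118 × 10⁻⁵ × 12.65 × 832,322,500 ≈ 117,712.9 × g
Your rotor: r = 35.6 / 2 = 17.8 cm
117,712.9 = 1.118 × 10⁻⁵ × 17.8 × N²
N² = 117,712.9 / (19.9004 × 10⁻⁵) = 591,510,221
N ≈ √591,510,221 ≈ 24,321.0

≈ 24300 RPM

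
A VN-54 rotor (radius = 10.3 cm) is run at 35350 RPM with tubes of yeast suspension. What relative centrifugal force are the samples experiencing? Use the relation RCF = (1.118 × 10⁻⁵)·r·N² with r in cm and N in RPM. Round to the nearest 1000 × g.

RCF = 1.118 × 10⁻⁵ × 10.3 × (35350)² = 1.118 × 10⁻⁵ × 10.3 × 1,249,622,500 ≈ 143,899 × g

144000 ×g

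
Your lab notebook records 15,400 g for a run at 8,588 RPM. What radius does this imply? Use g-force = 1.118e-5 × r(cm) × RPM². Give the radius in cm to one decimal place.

RCF = 1.118 × 10⁻⁵ × r × N²
15400 = 1.118 × 10⁻⁵ × r × (8588)²
r = 15400 / (1.118 × 10⁻⁵ × 73,753,744) = 15400 / 824.5669 ≈ 18.676 cm

18.7 cm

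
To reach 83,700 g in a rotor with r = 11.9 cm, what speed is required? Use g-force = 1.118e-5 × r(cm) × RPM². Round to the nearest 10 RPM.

N ≈ 25080 RPM

83,700 = 1.118 × 10⁻⁵ × 11.9 × N²
N² = 83,700 / (13.3042 × 10⁻⁵) = 629,124,637
N ≈ √629,124,637 ≈ 25,082.4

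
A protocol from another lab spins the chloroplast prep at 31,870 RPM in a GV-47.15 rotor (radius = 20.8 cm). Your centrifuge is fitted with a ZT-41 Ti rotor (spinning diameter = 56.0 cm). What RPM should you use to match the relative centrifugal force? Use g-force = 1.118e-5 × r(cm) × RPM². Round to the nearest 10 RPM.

27470 RPM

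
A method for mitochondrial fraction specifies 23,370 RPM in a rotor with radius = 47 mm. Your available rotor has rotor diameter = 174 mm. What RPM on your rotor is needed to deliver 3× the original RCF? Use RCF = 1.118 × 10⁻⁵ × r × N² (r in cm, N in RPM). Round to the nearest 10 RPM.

≈ 29750 RPM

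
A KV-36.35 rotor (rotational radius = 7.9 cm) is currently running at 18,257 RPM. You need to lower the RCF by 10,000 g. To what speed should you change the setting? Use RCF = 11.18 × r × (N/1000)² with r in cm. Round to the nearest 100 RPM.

N₂ ≈ 14800 RPM

Current RCF = 11.18 × 7.9 × (18.257)² = 11.18 × 7.9 × 333.318049 ≈ 29,439.3 × g
Target RCF = 29,439.3 − 10,000 = 19,439.3 × g
(N/1000)² = 19,439.3 / 88.322 = 220.0958
N = 1000 × √220.0958 ≈ 14,835.6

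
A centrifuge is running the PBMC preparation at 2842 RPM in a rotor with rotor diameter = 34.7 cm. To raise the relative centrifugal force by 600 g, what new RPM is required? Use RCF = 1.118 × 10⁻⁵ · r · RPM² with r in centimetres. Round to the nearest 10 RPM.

r = 34.7 / 2 = 17.35 cm
Current RCF = 1.118 × 10⁻⁵ × 17.35 × (2842)² = 1.118 × 10⁻⁵ × 17.35 × 8,076,964 ≈ 1,566.7 × g
Target RCF = 1,566.7 + 600 = 2,166.7 × g
N² = 2,166.7 / (19.3973 × 10⁻⁵) = 11,170,111
N ≈ √11,170,111 ≈ 3,342.2

≈ 3340 RPM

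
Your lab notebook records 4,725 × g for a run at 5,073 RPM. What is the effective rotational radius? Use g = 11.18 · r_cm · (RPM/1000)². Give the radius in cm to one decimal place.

16.4 cm

RCF = 11.18 × r × (N/1000)²
4725 = 11.18 × r × (5.073)²
r = 4725 / (11.18 × 25.735329) = 4725 / 287.721 ≈ 16.422 cm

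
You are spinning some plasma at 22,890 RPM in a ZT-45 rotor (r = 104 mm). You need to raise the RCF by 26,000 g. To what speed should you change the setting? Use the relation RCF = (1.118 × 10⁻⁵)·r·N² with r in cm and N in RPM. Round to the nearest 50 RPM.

r = 104 mm = 10.4 cm
Current RCF = 1.118 × 10⁻⁵ × 10.4 × (22890)² = 1.118 × 10⁻⁵ × 10.4 × 523,952,100 ≈ 60,921 × g
Target RCF = 60,921 + 26,000 = 86,921 × g
N² = 86,921 / (11.6272 × 10⁻⁵) = 747,566,052
N ≈ √747,566,052 ≈ 27,341.7

27350 RPM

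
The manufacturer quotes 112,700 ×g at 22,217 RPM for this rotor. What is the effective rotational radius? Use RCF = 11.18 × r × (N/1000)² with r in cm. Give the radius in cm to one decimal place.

112700 = 11.18 × r × (22.217)²
r = 112700 / (11.18 × 493.595089) = 112700 / 5518.393 ≈ 20.423 cm

≈ 20.4 cm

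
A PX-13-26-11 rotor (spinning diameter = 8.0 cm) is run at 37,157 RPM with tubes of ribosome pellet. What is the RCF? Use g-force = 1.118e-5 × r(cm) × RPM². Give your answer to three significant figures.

r = 8.0 / 2 = 4 cm
RCF = 1.118 × 10⁻⁵ × 4 × (37157)² = 1.118 × 10⁻⁵ × 4 × 1,380,642,649 ≈ 61,742.3 × g

≈ 61700 × g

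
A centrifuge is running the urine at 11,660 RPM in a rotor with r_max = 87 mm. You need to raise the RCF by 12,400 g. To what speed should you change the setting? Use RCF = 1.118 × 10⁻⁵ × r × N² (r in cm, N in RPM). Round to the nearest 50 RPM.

16250 RPM

r = 87 mm = 8.7 cm
Current RCF = 1.118 × 10⁻⁵ × 8.7 × (11660)² = 1.118 × 10⁻⁵ × 8.7 × 135,955,600 ≈ 13,223.9 × g
Target RCF = 13,223.9 + 12,400 = 25,623.9 × g
N² = 25,623.9 / (9.7266 × 10⁻⁵) = 263,441,490
N ≈ √263,441,490 ≈ 16,230.9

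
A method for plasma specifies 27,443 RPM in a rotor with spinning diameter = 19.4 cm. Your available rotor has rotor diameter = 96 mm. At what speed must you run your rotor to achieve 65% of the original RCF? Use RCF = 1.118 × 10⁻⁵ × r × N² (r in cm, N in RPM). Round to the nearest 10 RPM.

31450 RPM

Original rotor: r = 19.4 / 2 = 9.7 cm
RCF = 1.118 × 10⁻⁵ × r × N²
RCF_original = 1.118 × 10⁻⁵ × 9.7 × (27443)² = 1.118 × 10⁻⁵ × 9.7 × 753,118,249 ≈ 81,672.7 × g
Target RCF = 0.65 × 81,672.7 ≈ 53,087.3 × g
Your rotor: r = 96 mm / 2 = 48 mm = 4.8 cm
53,087.3 = 1.118 × 10⁻⁵ × 4.8 × N²
N² = 53,087.3 / (5.3664 × 10⁻⁵) = 989,253,503
N ≈ √989,253,503 ≈ 31,452.4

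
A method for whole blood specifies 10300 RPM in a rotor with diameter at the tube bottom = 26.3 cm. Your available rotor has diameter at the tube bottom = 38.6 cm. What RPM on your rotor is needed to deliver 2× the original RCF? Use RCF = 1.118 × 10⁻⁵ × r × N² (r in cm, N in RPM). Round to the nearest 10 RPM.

Original rotor: r = 26.3 / 2 = 13.15 cm
RCF_original = 1.118 × 10⁻⁵ × 13.15 × (10300)² = 1.118 × 10⁻⁵ × 13.15 × 106,090,000 ≈ 15,597 × g
Target RCF = 2 × 15,597 ≈ 31,194 × g
Your rotor: r = 38.6 / 2 = 19.3 cm
31,194 = 1.118 × 10⁻⁵ × 19.3 × N²
N² = 31,194 / (21.5774 × 10⁻⁵) = 144,567,928
N ≈ √144,567,928 ≈ 12,023.6

12020 RPM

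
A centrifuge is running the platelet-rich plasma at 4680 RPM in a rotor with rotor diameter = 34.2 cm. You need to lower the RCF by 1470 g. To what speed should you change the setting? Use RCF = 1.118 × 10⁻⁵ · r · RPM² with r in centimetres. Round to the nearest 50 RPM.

N₂ ≈ 3750 RPM

r = 34.2 / 2 = 17.1 cm
Current RCF = 1.118 × 10⁻⁵ × 17.1 × (4680)² = 1.118 × 10⁻⁵ × 17.1 × 21,902,400 ≈ 4,187.3 × g
Target RCF = 4,187.3 − 1,470 = 2,717.3 × g
N² = 2,717.3 / (19.1178 × 10⁻⁵) = 14,213,456
N ≈ √14,213,456 ≈ 3,770.1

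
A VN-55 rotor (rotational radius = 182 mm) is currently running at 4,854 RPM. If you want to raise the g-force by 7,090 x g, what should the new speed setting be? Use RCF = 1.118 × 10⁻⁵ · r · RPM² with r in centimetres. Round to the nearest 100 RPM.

r = 182 mm = 18.2 cm
Current RCF = 1.118 × 10⁻⁵ × 18.2 × (4854)² = 1.118 × 10⁻⁵ × 18.2 × 23,561,316 ≈ 4,794.2 × g
Target RCF = 4,794.2 + 7,090 = 11,884.2 × g
N² = 11,884.2 / (20.3476 × 10⁻⁵) = 58,405,905
N ≈ √58,405,905 ≈ 7,642.4

N₂ ≈ 7600 RPM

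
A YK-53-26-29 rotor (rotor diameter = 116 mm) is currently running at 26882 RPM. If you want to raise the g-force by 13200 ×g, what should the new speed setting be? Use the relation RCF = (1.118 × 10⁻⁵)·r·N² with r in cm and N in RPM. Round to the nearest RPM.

r = 116 mm / 2 = 58 mm = 5.8 cm
Current RCF = 1.118 × 10⁻⁵ × 5.8 × (26882)² = 1.118 × 10⁻⁵ × 5.8 × 722,641,924 ≈ 46,859 × g
Target RCF = 46,859 + 13,200 = 60,059 × g
N² = 60,059 / (6.4844 × 10⁻⁵) = 926,207,513
N ≈ √926,207,513 ≈ 30,433.7

≈ 30434 RPM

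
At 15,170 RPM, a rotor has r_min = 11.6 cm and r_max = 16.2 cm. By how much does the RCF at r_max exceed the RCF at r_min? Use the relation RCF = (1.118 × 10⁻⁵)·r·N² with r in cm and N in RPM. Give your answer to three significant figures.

RCF_max = 1.118 × 10⁻⁵ × 16.2 × (15170)² = 1.118 × 10⁻⁵ × 16.2 × 230,128,900 ≈ 41,680 × g
RCF_min = 1.118 × 10⁻⁵ × 11.6 × (15170)² = 1.118 × 10⁻⁵ × 11.6 × 230,128,900 ≈ 29,845 × g
ΔRCF = 41,680 − 29,845 = 11,835

ΔRCF ≈ 11800 × g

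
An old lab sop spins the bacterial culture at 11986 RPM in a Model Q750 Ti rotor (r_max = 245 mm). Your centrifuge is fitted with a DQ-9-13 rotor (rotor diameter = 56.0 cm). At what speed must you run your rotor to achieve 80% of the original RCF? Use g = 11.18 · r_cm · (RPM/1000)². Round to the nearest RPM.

Original rotor: r = 245 mm = 24.5 cm
RCF_original = 11.18 × 24.5 × (11.986)² = 11.18 × 24.5 × 143.664196 ≈ 39,351.1 × g
Target RCF = 0.8 × 39,351.1 ≈ 31,480.9 × g
Your rotor: r = 56.0 / 2 = 28 cm
31,480.9 = 11.18 × 28 × (N/1000)²
(N/1000)² = 31,480.9 / 313.04 = 100.5651
N = 1000 × √100.5651 ≈ 10,028.2

≈ 10028 RPM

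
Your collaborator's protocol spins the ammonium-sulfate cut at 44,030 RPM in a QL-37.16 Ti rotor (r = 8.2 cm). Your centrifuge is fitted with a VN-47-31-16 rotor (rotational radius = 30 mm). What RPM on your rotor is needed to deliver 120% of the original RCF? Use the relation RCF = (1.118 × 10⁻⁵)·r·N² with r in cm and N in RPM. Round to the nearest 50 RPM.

≈ 79750 RPM

RCF = 1.118 × 10⁻⁵ × r × N²
RCF_original = 1.118 × 10⁻⁵ × 8.2 × (44030)² = 1.118 × 10⁻⁵ × 8.2 × 1,938,640,900 ≈ 177,726.8 × g
Target RCF = 1.2 × 177,726.8 ≈ 213,272.2 × g
Your rotor: r = 30 mm = 3.0 cm
213,272.2 = 1.118 × 10⁻⁵ × 3 × N²
N² = 213,272.2 / (3.354 × 10⁻⁵) = 6,358,741,801
N ≈ √6,358,741,801 ≈ 79,741.7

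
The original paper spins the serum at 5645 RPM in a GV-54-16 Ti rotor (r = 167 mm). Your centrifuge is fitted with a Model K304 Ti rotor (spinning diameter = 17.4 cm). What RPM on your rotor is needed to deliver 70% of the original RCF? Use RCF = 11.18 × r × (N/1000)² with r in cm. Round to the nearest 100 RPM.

≈ 6500 RPM

Original rotor: r = 167 mm = 16.7 cm
RCF_original = 11.18 × 16.7 × (5.645)² = 11.18 × 16.7 × 31.866025 ≈ 5,949.6 × g
Target RCF = 0.7 × 5,949.6 ≈ 4,164.7 × g
Your rotor: r = 17.4 / 2 = 8.7 cm
4,164.7 = 11.18 × 8.7 × (N/1000)²
(N/1000)² = 4,164.7 / 97.266 = 42.81763
N = 1000 × √42.81763 ≈ 6,543.5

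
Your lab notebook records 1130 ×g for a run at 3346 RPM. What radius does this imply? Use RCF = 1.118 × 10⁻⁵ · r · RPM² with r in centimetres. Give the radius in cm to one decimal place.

RCF = 1.118 × 10⁻⁵ × r × N²
1130 = 1.118 × 10⁻⁵ × r × (3346)²
r = 1130 / (1.118 × 10⁻⁵ × 11,195,716) = 1130 / 125.1681 ≈ 9.028 cm

9.0 cm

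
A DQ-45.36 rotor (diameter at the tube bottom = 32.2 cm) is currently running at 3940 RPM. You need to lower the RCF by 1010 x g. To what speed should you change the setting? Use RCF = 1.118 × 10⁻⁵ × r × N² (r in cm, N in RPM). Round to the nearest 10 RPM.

r = 32.2 / 2 = 16.1 cm
Current RCF = 1.118 × 10⁻⁵ × 16.1 × (3940)² = 1.118 × 10⁻⁵ × 16.1 × 15,523,600 ≈ 2,794.2 × g
Target RCF = 2,794.2 − 1,010 = 1,784.2 × g
N² = 1,784.2 / (17.9998 × 10⁻⁵) = 9,912,332
N ≈ √9,912,332 ≈ 3,148.4

≈ 3150 RPM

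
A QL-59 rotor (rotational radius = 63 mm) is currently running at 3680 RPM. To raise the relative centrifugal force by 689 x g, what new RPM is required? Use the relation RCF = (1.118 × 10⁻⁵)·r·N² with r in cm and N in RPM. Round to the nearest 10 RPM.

4830 RPM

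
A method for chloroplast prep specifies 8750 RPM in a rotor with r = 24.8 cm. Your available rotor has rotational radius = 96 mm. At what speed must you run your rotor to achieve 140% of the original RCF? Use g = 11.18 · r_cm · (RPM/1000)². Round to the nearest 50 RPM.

RCF = 11.18 × r × (N/1000)²
RCF_original = 11.18 × 24.8 × (8.75)² = 11.18 × 24.8 × 76.5625 ≈ 21,228 × g
Target RCF = 1.4 × 21,228 ≈ 29,719.2 × g
Your rotor: r = 96 mm = 9.6 cm
29,719.2 = 11.18 × 9.6 × (N/1000)²
(N/1000)² = 29,719.2 / 107.328 = 276.9007
N = 1000 × √276.9007 ≈ 16,640.3

16650 RPM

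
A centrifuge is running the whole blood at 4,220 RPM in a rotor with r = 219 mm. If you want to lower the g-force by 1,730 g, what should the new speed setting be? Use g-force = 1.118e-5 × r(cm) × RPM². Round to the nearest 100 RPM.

r = 219 mm = 21.9 cm
Current RCF = 1.118 × 10⁻⁵ × 21.9 × (4220)² = 1.118 × 10⁻⁵ × 21.9 × 17,808,400 ≈ 4,360.2 × g
Target RCF = 4,360.2 − 1,730 = 2,630.2 × g
N² = 2,630.2 / (24.4842 × 10⁻⁵) = 10,742,438
N ≈ √10,742,438 ≈ 3,277.6

N₂ ≈ 3300 RPM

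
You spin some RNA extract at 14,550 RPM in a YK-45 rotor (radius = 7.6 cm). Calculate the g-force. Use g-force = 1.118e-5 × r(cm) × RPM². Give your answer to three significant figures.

RCF = 1.118 × 10⁻⁵ × 7.6 × (14550)² = 1.118 × 10⁻⁵ × 7.6 × 211,702,500 ≈ 17,987.9 × g

RCF ≈ 18000 ×g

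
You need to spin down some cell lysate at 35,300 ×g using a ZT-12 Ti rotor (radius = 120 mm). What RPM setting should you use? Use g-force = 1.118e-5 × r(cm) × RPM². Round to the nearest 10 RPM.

≈ 16220 RPM

r = 120 mm = 12.0 cm
35,300 = 1.118 × 10⁻⁵ × 12 × N²
N² = 35,300 / (13.416 × 10⁻⁵) = 263,118,664
N ≈ √263,118,664 ≈ 16,220.9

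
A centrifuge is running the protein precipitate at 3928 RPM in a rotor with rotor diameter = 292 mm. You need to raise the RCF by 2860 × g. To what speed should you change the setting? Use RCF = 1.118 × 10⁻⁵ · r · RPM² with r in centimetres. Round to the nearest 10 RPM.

r = 292 mm / 2 = 146 mm = 14.6 cm
Current RCF = 1.118 × 10⁻⁵ × 14.6 × (3928)² = 1.118 × 10⁻⁵ × 14.6 × 15,429,184 ≈ 2,518.5 × g
Target RCF = 2,518.5 + 2,860 = 5,378.5 × g
N² = 5,378.5 / (16.3228 × 10⁻⁵) = 32,950,842
N ≈ √32,950,842 ≈ 5,740.3

≈ 5740 RPM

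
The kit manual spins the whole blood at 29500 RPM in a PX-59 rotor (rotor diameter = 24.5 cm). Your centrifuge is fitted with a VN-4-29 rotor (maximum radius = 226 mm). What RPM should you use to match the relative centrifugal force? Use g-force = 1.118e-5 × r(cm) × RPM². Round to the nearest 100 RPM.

Original rotor: r = 24.5 / 2 = 12.25 cm
RCF_original = 1.118 × 10⁻⁵ × 12.25 × (29500)² = 1.118 × 10⁻⁵ × 12.25 × 870,250,000 ≈ 119,185.1 × g
Your rotor: r = 226 mm = 22.6 cm
119,185.1 = 1.118 × 10⁻⁵ × 22.6 × N²
N² = 119,185.1 / (25.2668 × 10⁻⁵) = 471,706,350
N ≈ √471,706,350 ≈ 21,718.8

21700 RPM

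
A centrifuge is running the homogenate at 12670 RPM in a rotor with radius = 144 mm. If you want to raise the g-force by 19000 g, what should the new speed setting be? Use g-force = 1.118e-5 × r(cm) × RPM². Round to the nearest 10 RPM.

16690 RPM

r = 144 mm = 14.4 cm
Current RCF = 1.118 × 10⁻⁵ × 14.4 × (12670)² = 1.118 × 10⁻⁵ × 14.4 × 160,528,900 ≈ 25,843.9 × g
Target RCF = 25,843.9 + 19,000 = 44,843.9 × g
N² = 44,843.9 / (16.0992 × 10⁻⁵) = 278,547,381
N ≈ √278,547,381 ≈ 16,689.7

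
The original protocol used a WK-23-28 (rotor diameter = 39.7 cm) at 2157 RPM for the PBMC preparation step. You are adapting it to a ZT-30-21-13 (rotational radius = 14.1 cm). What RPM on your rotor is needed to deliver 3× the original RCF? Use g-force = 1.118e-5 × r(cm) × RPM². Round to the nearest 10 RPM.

Original rotor: r = 39.7 / 2 = 19.85 cm
RCF_original = 1.118 × 10⁻⁵ × 19.85 × (2157)² = 1.118 × 10⁻⁵ × 19.85 × 4,652,649 ≈ 1,032.5 × g
Target RCF = 3 × 1,032.5 ≈ 3,097.5 × g
3,097.5 = 1.118 × 10⁻⁵ × 14.1 × N²
N² = 3,097.5 / (15.7638 × 10⁻⁵) = 19,649,450
N ≈ √19,649,450 ≈ 4,432.8

4430 RPM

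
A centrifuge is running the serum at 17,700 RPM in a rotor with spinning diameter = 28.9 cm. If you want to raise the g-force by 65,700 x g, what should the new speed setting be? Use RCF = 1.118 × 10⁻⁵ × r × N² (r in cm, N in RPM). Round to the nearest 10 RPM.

≈ 26830 RPM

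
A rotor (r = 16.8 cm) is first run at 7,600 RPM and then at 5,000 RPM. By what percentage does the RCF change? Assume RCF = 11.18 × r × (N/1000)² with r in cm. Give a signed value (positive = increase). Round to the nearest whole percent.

-57%

RCF ∝ N², so the ratio is (5000/7600)² = (0.657895)² = 0.4328.
Change = 0.4328 − 1 = -0.5672 → -56.7%.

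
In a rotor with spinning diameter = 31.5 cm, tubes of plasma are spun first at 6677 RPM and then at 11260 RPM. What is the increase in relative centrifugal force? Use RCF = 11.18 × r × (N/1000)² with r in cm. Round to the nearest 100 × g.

r = 31.5 / 2 = 15.75 cm
RCF₁ = 11.18 × 15.75 × (6.677)² = 11.18 × 15.75 × 44.582329 ≈ 7,850.3 × g
RCF₂ = 11.18 × 15.75 × (11.26)² = 11.18 × 15.75 × 126.7876 ≈ 22,325.4 × g
Increase = 22,325.4 − 7,850.3 = 14,475.1

≈ 14500 g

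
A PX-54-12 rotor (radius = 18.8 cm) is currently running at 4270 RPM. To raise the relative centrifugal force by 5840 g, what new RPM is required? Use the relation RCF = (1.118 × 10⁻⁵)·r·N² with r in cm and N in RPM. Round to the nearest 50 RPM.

6800 RPM

Current RCF = 1.118 × 10⁻⁵ × 18.8 × (4270)² = 1.118 × 10⁻⁵ × 18.8 × 18,232,900 ≈ 3,832.3 × g
Target RCF = 3,832.3 + 5,840 = 9,672.3 × g
N² = 9,672.3 / (21.0184 × 10⁻⁵) = 46,018,251
N ≈ √46,018,251 ≈ 6,783.7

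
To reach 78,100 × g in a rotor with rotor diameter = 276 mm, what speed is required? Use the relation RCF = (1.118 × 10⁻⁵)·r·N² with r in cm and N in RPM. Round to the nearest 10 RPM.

r = 276 mm / 2 = 138 mm = 13.8 cm
78,100 = 1.118 × 10⁻⁵ × 13.8 × N²
N² = 78,100 / (15.4284 × 10⁻⁵) = 506,209,328
N ≈ √506,209,328 ≈ 22,499.1

22500 RPM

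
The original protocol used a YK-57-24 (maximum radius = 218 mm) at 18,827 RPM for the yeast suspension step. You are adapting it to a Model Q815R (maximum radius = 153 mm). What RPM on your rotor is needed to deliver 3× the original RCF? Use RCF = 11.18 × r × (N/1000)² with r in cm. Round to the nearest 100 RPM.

≈ 38900 RPM

Original rotor: r = 218 mm = 21.8 cm
RCF = 11.18 × r × (N/1000)²
RCF_original = 11.18 × 21.8 × (18.827)² = 11.18 × 21.8 × 354.455929 ≈ 86,389.4 × g
Target RCF = 3 × 86,389.4 ≈ 259,168.2 × g
Your rotor: r = 153 mm = 15.3 cm
259,168.2 = 11.18 × 15.3 × (N/1000)²
(N/1000)² = 259,168.2 / 171.054 = 1515.125
N = 1000 × √1515.125 ≈ 38,924.6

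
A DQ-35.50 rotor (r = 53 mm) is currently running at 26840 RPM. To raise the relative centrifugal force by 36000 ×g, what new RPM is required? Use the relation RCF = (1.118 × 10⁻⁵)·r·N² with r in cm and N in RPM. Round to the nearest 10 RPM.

r = 53 mm = 5.3 cm
Current RCF = 1.118 × 10⁻⁵ × 5.3 × (26840)² = 1.118 × 10⁻⁵ × 5.3 × 720,385,600 ≈ 42,685.7 × g
Target RCF = 42,685.7 + 36,000 = 78,685.7 × g
N² = 78,685.7 / (5.9254 × 10⁻⁵) = 1,327,939,042
N ≈ √1,327,939,042 ≈ 36,440.9

36440 RPM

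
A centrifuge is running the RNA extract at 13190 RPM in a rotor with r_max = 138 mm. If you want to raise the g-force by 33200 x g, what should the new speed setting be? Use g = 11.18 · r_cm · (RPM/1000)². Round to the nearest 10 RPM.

N₂ ≈ 19730 RPM

r = 138 mm = 13.8 cm
Current RCF = 11.18 × 13.8 × (13.19)² = 11.18 × 13.8 × 173.9761 ≈ 26,841.7 × g
Target RCF = 26,841.7 + 33,200 = 60,041.7 × g
(N/1000)² = 60,041.7 / 154.284 = 389.1635
N = 1000 × √389.1635 ≈ 19,727.2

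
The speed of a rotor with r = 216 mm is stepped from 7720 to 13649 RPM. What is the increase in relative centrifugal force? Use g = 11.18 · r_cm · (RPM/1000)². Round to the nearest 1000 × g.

r = 216 mm = 21.6 cm
RCF₁ = 11.18 × 21.6 × (7.72)² = 11.18 × 21.6 × 59.5984 ≈ 14,392.3 × g
RCF₂ = 11.18 × 21.6 × (13.649)² = 11.18 × 21.6 × 186.295201 ≈ 44,988.1 × g
Increase = 44,988.1 − 14,392.3 = 30,595.8

31000 g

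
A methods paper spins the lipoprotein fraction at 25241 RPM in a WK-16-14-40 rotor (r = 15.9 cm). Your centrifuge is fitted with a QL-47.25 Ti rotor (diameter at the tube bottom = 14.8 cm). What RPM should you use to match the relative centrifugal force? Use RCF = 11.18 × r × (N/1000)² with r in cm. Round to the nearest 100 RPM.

≈ 37000 RPM

RCF = 11.18 × r × (N/1000)²
RCF_original = 11.18 × 15.9 × (25.241)² = 11.18 × 15.9 × 637.108081 ≈ 113,253.6 × g
Your rotor: r = 14.8 / 2 = 7.4 cm
113,253.6 = 11.18 × 7.4 × (N/1000)²
(N/1000)² = 113,253.6 / 82.732 = 1368.921
N = 1000 × √1368.921 ≈ 36,998.9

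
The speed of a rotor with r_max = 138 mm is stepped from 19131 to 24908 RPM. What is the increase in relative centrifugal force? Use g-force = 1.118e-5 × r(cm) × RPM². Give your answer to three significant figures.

≈ 39300 x g

r = 138 mm = 13.8 cm
RCF₁ = 1.118 × 10⁻⁵ × 13.8 × (19131)² = 1.118 × 10⁻⁵ × 13.8 × 365,995,161 ≈ 56,467.2 × g
RCF₂ = 1.118 × 10⁻⁵ × 13.8 × (24908)² = 1.118 × 10⁻⁵ × 13.8 × 620,408,464 ≈ 95,719.1 × g
Increase = 95,719.1 − 56,467.2 = 39,251.9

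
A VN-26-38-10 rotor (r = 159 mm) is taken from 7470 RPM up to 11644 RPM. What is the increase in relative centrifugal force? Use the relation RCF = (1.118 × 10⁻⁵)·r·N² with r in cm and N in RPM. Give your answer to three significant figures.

r = 159 mm = 15.9 cm
RCF₁ = 1.118 × 10⁻⁵ × 15.9 × (7470)² = 1.118 × 10⁻⁵ × 15.9 × 55,800,900 ≈ 9,919.3 × g
RCF₂ = 1.118 × 10⁻⁵ × 15.9 × (11644)² = 1.118 × 10⁻⁵ × 15.9 × 135,582,736 ≈ 24,101.5 × g
Increase = 24,101.5 − 9,919.3 = 14,182.2

14200 g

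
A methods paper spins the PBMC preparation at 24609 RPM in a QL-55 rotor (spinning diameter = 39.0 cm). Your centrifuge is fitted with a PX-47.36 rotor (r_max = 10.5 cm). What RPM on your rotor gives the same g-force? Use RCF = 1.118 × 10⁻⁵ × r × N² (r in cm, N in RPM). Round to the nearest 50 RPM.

Original rotor: r = 39.0 / 2 = 19.5 cm
RCF = 1.118 × 10⁻⁵ × r × N²
RCF_original = 1.118 × 10⁻⁵ × 19.5 × (24609)² = 1.118 × 10⁻⁵ × 19.5 × 605,602,881 ≈ 132,027.5 × g
132,027.5 = 1.118 × 10⁻⁵ × 10.5 × N²
N² = 132,027.5 / (11.739 × 10⁻⁵) = 1,124,691,200
N ≈ √1,124,691,200 ≈ 33,536.4

33550 RPM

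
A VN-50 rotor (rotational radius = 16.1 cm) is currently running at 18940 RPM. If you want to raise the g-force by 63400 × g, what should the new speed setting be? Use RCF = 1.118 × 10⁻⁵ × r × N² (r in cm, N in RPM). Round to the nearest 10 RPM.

Current RCF = 1.118 × 10⁻⁵ × 16.1 × (18940)² = 1.118 × 10⁻⁵ × 16.1 × 358,723,600 ≈ 64,569.5 × g
Target RCF = 64,569.5 + 63,400 = 127,969.5 × g
N² = 127,969.5 / (17.9998 × 10⁻⁵) = 710,949,566
N ≈ √710,949,566 ≈ 26,663.6

≈ 26660 RPM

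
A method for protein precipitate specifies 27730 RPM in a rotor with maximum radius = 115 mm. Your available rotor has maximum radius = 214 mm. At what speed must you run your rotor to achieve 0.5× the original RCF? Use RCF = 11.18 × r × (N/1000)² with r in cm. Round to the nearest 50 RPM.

≈ 14350 RPM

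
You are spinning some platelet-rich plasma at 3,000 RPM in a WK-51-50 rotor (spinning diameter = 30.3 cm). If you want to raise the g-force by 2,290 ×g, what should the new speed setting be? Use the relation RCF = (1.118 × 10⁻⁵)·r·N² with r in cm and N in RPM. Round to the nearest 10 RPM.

4750 RPM

r = 30.3 / 2 = 15.15 cm
Current RCF = 1.118 × 10⁻⁵ × 15.15 × (3000)² = 1.118 × 10⁻⁵ × 15.15 × 9,000,000 ≈ 1,524.4 × g
Target RCF = 1,524.4 + 2,290 = 3,814.4 × g
N² = 3,814.4 / (16.9377 × 10⁻⁵) = 22,520,177
N ≈ √22,520,177 ≈ 4,745.5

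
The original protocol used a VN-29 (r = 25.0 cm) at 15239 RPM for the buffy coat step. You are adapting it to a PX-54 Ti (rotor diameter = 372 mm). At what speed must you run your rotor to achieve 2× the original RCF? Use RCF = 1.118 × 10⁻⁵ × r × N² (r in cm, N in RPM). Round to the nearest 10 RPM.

24990 RPM

RCF_original = 1.118 × 10⁻⁵ × 25 × (15239)² = 1.118 × 10⁻⁵ × 25 × 232,227,121 ≈ 64,907.5 × g
Target RCF = 2 × 64,907.5 ≈ 129,815 × g
Your rotor: r = 372 mm / 2 = 186 mm = 18.6 cm
129,815 = 1.118 × 10⁻⁵ × 18.6 × N²
N² = 129,815 / (20.7948 × 10⁻⁵) = 624,266,644
N ≈ √624,266,644 ≈ 24,985.3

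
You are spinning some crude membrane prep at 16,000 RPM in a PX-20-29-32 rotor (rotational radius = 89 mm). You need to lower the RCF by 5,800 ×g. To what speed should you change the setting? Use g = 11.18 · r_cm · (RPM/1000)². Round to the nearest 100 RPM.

r = 89 mm = 8.9 cm
Current RCF = 11.18 × 8.9 × (16)² = 11.18 × 8.9 × 256 ≈ 25,472.5 × g
Target RCF = 25,472.5 − 5,800 = 19,672.5 × g
(N/1000)² = 19,672.5 / 99.502 = 197.7096
N = 1000 × √197.7096 ≈ 14,060.9

N₂ ≈ 14100 RPM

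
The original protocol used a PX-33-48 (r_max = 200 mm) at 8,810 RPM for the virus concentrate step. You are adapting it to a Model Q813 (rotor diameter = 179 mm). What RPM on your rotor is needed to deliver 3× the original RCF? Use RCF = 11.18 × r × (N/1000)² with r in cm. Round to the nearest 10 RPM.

Original rotor: r = 200 mm = 20.0 cm
RCF = 11.18 × r × (N/1000)²
RCF_original = 11.18 × 20 × (8.81)² = 11.18 × 20 × 77.6161 ≈ 17,355 × g
Target RCF = 3 × 17,355 ≈ 52,065 × g
Your rotor: r = 179 mm / 2 = 89.5 mm = 8.95 cm
52,065 = 11.18 × 8.95 × (N/1000)²
(N/1000)² = 52,065 / 100.061 = 520.3326
N = 1000 × √520.3326 ≈ 22,810.8

22810 RPM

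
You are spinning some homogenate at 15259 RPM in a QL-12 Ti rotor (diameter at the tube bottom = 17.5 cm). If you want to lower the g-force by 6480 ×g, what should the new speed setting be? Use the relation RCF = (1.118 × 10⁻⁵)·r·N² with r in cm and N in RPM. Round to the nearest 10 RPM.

≈ 12910 RPM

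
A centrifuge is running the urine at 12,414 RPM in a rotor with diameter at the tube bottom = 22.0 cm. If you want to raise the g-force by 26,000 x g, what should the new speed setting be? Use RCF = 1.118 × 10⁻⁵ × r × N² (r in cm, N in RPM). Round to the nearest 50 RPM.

r = 22.0 / 2 = 11 cm
Current RCF = 1.118 × 10⁻⁵ × 11 × (12414)² = 1.118 × 10⁻⁵ × 11 × 154,107,396 ≈ 18,952.1 × g
Target RCF = 18,952.1 + 26,000 = 44,952.1 × g
N² = 44,952.1 / (12.298 × 10⁻⁵) = 365,523,662
N ≈ √365,523,662 ≈ 19,118.7

19100 RPM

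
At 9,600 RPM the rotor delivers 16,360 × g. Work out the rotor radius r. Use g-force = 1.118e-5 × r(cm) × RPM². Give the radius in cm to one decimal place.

16360 = 1.118 × 10⁻⁵ × r × (9600)²
r = 16360 / (1.118 × 10⁻⁵ × 92,160,000) = 16360 / 1030.349 ≈ 15.878 cm

r ≈ 15.9 cm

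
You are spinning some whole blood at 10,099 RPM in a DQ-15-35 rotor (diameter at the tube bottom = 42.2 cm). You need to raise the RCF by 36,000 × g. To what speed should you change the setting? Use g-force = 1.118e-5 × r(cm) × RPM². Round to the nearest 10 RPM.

15960 RPM

r = 42.2 / 2 = 21.1 cm
Current RCF = 1.118 × 10⁻⁵ × 21.1 × (10099)² = 1.118 × 10⁻⁵ × 21.1 × 101,989,801 ≈ 24,059.2 × g
Target RCF = 24,059.2 + 36,000 = 60,059.2 × g
N² = 60,059.2 / (23.5898 × 10⁻⁵) = 254,598,174
N ≈ √254,598,174 ≈ 15,956.1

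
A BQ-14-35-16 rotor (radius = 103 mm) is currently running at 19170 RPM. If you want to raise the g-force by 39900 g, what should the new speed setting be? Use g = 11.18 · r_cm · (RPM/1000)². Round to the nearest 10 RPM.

≈ 26720 RPM

r = 103 mm = 10.3 cm
Current RCF = 11.18 × 10.3 × (19.17)² = 11.18 × 10.3 × 367.4889 ≈ 42,317.8 × g
Target RCF = 42,317.8 + 39,900 = 82,217.8 × g
(N/1000)² = 82,217.8 / 115.154 = 713.9813
N = 1000 × √713.9813 ≈ 26,720.4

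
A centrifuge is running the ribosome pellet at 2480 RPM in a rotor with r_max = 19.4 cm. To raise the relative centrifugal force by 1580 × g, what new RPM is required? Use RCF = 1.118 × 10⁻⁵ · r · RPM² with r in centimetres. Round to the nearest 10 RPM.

N₂ ≈ 3670 RPM

Current RCF = 1.118 × 10⁻⁵ × 19.4 × (2480)² = 1.118 × 10⁻⁵ × 19.4 × 6,150,400 ≈ 1,334 × g
Target RCF = 1,334 + 1,580 = 2,914 × g
N² = 2,914 / (21.6892 × 10⁻⁵) = 13,435,258
N ≈ √13,435,258 ≈ 3,665.4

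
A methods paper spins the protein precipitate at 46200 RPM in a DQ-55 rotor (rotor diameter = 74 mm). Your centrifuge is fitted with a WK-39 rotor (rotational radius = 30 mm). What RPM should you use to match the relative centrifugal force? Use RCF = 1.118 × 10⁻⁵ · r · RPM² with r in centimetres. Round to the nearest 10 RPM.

51310 RPM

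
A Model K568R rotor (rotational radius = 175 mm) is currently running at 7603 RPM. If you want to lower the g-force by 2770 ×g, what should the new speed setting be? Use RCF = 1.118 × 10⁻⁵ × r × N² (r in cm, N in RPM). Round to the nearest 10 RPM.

≈ 6610 RPM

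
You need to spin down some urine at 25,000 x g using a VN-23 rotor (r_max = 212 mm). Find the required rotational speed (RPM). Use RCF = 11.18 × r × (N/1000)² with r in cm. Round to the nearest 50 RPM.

r = 212 mm = 21.2 cm
25,000 = 11.18 × 21.2 × (N/1000)²
(N/1000)² = 25,000 / 237.016 = 105.4781
N = 1000 × √105.4781 ≈ 10,270.3

10250 RPM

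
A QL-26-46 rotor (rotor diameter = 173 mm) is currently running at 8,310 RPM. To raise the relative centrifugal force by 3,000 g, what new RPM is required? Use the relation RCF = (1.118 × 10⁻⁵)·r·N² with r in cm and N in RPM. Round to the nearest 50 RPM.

r = 173 mm / 2 = 86.5 mm = 8.65 cm
Current RCF = 1.118 × 10⁻⁵ × 8.65 × (8310)² = 1.118 × 10⁻⁵ × 8.65 × 69,056,100 ≈ 6,678.2 × g
Target RCF = 6,678.2 + 3,000 = 9,678.2 × g
N² = 9,678.2 / (9.6707 × 10⁻⁵) = 100,077,554
N ≈ √100,077,554 ≈ 10,003.9

N₂ ≈ 10000 RPM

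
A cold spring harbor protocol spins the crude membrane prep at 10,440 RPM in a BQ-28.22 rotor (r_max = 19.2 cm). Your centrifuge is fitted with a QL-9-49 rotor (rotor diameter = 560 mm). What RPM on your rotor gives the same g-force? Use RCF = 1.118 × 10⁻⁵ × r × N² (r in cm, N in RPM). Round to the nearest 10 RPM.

8650 RPM

RCF_original = 1.118 × 10⁻⁵ × 19.2 × (10440)² = 1.118 × 10⁻⁵ × 19.2 × 108,993,600 ≈ 23,396.1 × g
Your rotor: r = 560 mm / 2 = 280 mm = 28 cm
23,396.1 = 1.118 × 10⁻⁵ × 28 × N²
N² = 23,396.1 / (31.304 × 10⁻⁵) = 74,738,372
N ≈ √74,738,372 ≈ 8,645.1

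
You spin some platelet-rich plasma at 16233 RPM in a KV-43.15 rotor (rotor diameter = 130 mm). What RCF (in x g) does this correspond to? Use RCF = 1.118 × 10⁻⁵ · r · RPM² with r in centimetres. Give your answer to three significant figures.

RCF ≈ 19100 x g

r = 130 mm / 2 = 65 mm = 6.5 cm
RCF = 1.118 × 10⁻⁵ × 6.5 × (16233)² = 1.118 × 10⁻⁵ × 6.5 × 263,510,289 ≈ 19,149.3 × g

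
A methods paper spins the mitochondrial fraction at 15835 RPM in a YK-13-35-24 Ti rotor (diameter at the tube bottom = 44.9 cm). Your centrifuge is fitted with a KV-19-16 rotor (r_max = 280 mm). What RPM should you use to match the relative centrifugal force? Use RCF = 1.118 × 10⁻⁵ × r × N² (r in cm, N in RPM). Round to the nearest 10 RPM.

14180 RPM

Original rotor: r = 44.9 / 2 = 22.45 cm
RCF = 1.118 × 10⁻⁵ × r × N²
RCF_original = 1.118 × 10⁻⁵ × 22.45 × (15835)² = 1.118 × 10⁻⁵ × 22.45 × 250,747,225 ≈ 62,935.3 × g
Your rotor: r = 280 mm = 28.0 cm
62,935.3 = 1.118 × 10⁻⁵ × 28 × N²
N² = 62,935.3 / (31.304 × 10⁻⁵) = 201,045,553
N ≈ √201,045,553 ≈ 14,179.1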